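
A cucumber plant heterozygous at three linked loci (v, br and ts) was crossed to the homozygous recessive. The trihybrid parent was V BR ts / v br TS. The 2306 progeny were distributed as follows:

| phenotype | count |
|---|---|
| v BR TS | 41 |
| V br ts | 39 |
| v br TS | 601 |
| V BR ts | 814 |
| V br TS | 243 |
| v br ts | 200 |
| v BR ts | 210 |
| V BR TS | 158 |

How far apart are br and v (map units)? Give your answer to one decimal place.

The two rarest classes, V br ts and v BR TS, are the double crossovers. Comparing them with the parentals, only the br allele has switched, so br is the middle locus and the order is ts – br – v.
Crossovers in the br–v interval produce the single-crossover classes v BR ts and V br TS (210 + 243 = 453) plus the double crossovers (80).
RF(br–v) = (453 + 80) / 2306 = 533/2306 = 0.2311 → 23.1 map units.

23.1 map units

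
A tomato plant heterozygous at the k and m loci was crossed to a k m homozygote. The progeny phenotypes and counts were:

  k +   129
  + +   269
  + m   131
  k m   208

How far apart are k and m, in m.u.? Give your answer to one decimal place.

35.3 m.u.

The two most frequent classes, + + (269) and k m (208), are the parental types, so the F1 was + + / k m.
The recombinant classes are + m and k +: 131 + 129 = 260.
Recombination frequency = 260/737 = 0.3528 ≈ 35.3%, i.e. 35.3 m.u.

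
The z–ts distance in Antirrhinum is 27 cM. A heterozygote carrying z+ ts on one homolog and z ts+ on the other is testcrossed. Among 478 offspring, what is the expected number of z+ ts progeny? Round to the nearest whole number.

174

A map distance of 27 cM corresponds to a recombination frequency of 0.270.
The F1 is z+ ts / z ts+, so z+ ts is a parental gamete class with expected frequency (1 − r)/2 = 0.730/2 = 0.3650.
Expected number = 0.3650 × 478 = 174.47 ≈ 174.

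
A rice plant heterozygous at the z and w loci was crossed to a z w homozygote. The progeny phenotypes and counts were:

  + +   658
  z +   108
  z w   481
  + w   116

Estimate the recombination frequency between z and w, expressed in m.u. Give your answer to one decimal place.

The two most frequent classes, + + (658) and z w (481), are the parental types, so the F1 was + + / z w.
The recombinant classes are + w and z +: 116 + 108 = 224.
Recombination frequency = 224/1363 = 0.1643 ≈ 16.4%, i.e. 16.4 m.u.

16.4 m.u.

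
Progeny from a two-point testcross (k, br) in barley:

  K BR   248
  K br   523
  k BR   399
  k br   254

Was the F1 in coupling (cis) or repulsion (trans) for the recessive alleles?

The two most frequent classes are K br (523) and k BR (399); these are the parental (non-recombinant) types.
So the F1 carried K br on one chromosome and k BR on the other — the recessive alleles are on opposite chromosomes (trans / repulsion).

trans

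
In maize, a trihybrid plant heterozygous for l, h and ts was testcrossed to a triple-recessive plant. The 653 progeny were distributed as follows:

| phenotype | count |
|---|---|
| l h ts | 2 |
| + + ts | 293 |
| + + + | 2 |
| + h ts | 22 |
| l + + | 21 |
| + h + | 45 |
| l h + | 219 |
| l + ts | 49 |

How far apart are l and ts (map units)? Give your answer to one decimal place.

15.0 map units

The two most frequent reciprocal classes, l h + and + + ts, are the parental types, so the F1 was l h + / + + ts.
The two rarest classes, l h ts and + + +, are the double crossovers. Comparing them with the parentals, only the ts allele has switched, so ts is the middle locus and the order is l – ts – h.
Crossovers in the l–ts interval produce the single-crossover classes + h + and l + ts (45 + 49 = 94) plus the double crossovers (4).
RF(l–ts) = (94 + 4) / 653 = 98/653 = 0.1501 → 15.0 map units.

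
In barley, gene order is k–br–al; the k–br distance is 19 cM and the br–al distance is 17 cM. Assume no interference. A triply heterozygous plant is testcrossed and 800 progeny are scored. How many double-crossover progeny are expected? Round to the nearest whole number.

26

Map distances give recombination frequencies of 0.190 and 0.170 for the two intervals.
With no interference, expected double-crossover frequency = 0.190 × 0.170 = 0.03230.
Expected number = 0.03230 × 800 = 25.84 ≈ 26.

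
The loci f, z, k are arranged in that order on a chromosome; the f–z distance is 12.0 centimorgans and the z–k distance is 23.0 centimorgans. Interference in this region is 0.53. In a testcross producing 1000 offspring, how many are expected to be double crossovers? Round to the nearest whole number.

13

Map distances give recombination frequencies of 0.120 and 0.230 for the two intervals.
With interference 0.53 (so coincidence = 0.47), expected double-crossover frequency = 0.120 × 0.230 × 0.47 = 0.01297.
Expected number = 0.01297 × 1000 = 12.97 ≈ 13.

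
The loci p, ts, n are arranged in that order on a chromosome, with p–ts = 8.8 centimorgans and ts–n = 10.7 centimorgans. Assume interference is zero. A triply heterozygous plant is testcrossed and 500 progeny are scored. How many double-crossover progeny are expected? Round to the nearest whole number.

5

Map distances give recombination frequencies of 0.088 and 0.107 for the two intervals.
With no interference, expected double-crossover frequency = 0.088 × 0.107 = 0.00942.
Expected number = 0.00942 × 500 = 4.71 ≈ 5.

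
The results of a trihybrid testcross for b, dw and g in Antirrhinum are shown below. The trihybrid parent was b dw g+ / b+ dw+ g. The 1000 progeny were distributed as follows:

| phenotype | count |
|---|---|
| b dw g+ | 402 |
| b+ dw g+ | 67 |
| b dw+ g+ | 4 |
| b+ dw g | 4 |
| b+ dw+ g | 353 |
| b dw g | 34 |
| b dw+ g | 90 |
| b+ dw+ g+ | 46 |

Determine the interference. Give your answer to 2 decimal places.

0.45

The two rarest classes, b dw+ g+ and b+ dw g, are the double crossovers. Comparing them with the parentals, only the dw allele has switched, so dw is the middle locus and the order is b – dw – g.
b–dw: (157 + 8)/1000 = 0.1650; dw–g: (80 + 8)/1000 = 0.0880.
Expected DCO frequency = 0.1650 × 0.0880 ≈ 0.01452; observed = 8/1000 ≈ 0.00800.
Coefficient of coincidence = 0.00800/0.01452 ≈ 0.55; interference = 1 − 0.55 = 0.45.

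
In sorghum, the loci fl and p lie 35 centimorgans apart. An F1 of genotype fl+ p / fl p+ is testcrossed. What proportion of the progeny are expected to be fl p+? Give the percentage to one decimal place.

A map distance of 35 centimorgans corresponds to a recombination frequency of 0.350.
The F1 is fl+ p / fl p+, so fl p+ is a parental gamete class with expected frequency (1 − r)/2 = 0.650/2 = 0.3250.
That is 0.3250 = 32.5% of the progeny.

32.5%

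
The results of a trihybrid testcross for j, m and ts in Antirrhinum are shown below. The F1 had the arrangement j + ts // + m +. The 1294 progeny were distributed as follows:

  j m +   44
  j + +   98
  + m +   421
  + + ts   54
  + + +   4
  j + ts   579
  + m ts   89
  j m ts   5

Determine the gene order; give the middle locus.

m

The two rarest classes, j m ts and + + +, are the double crossovers. Comparing them with the parentals, only the m allele has switched, so m is the middle locus and the order is j – m – ts.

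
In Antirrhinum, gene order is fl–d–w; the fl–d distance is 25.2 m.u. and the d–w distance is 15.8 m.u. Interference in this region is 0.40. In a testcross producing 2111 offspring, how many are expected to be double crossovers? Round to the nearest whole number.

50

Map distances give recombination frequencies of 0.252 and 0.158 for the two intervals.
With interference 0.40 (so coincidence = 0.60), expected double-crossover frequency = 0.252 × 0.158 × 0.60 = 0.02389.
Expected number = 0.02389 × 2111 = 50.43 ≈ 50.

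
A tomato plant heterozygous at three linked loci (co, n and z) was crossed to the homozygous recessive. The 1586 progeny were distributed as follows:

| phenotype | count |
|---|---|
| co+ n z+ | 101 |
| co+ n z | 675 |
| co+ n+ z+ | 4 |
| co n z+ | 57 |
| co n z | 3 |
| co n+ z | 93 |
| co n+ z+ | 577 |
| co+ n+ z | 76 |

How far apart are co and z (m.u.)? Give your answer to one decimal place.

The two most frequent reciprocal classes, co+ n z and co n+ z+, are the parental types, so the F1 was co+ n z / co n+ z+.
The two rarest classes, co n z and co+ n+ z+, are the double crossovers. Comparing them with the parentals, only the co allele has switched, so co is the middle locus and the order is n – co – z.
Crossovers in the co–z interval produce the single-crossover classes co+ n z+ and co n+ z (101 + 93 = 194) plus the double crossovers (7).
RF(co–z) = (194 + 7) / 1586 = 201/1586 = 0.1267 → 12.7 m.u.

12.7 m.u.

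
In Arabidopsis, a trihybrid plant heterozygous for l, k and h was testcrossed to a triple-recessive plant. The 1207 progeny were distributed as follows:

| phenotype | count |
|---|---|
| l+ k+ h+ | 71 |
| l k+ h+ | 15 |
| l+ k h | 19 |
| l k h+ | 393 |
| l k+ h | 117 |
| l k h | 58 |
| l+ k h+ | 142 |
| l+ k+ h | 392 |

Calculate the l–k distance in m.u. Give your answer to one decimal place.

24.3 m.u.

The two most frequent reciprocal classes, l k h+ and l+ k+ h, are the parental types, so the F1 was l k h+ / l+ k+ h.
The two rarest classes, l k+ h+ and l+ k h, are the double crossovers. Comparing them with the parentals, only the k allele has switched, so k is the middle locus and the order is l – k – h.
Crossovers in the l–k interval produce the single-crossover classes l+ k h+ and l k+ h (142 + 117 = 259) plus the double crossovers (34).
RF(l–k) = (259 + 34) / 1207 = 293/1207 = 0.2428 → 24.3 m.u.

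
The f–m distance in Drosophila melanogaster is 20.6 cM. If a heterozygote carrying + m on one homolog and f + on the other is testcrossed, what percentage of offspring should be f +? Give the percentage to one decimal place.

A map distance of 20.6 cM corresponds to a recombination frequency of 0.206.
The F1 is + m / f +, so f + is a parental gamete class with expected frequency (1 − r)/2 = 0.794/2 = 0.3970.
That is 0.3970 = 39.7% of the progeny.

39.7%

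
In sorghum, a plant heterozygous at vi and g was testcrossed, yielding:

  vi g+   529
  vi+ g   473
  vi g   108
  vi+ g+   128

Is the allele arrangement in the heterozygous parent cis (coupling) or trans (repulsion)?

The two most frequent classes are vi+ g (473) and vi g+ (529); these are the parental (non-recombinant) types.
So the F1 carried vi+ g on one chromosome and vi g+ on the other — the recessive alleles are on opposite chromosomes (trans / repulsion).

trans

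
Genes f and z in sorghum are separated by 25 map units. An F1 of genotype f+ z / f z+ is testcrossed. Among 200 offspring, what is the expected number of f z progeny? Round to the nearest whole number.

25

A map distance of 25 map units corresponds to a recombination frequency of 0.250.
The F1 is f+ z / f z+, so f z is a recombinant gamete class with expected frequency r/2 = 0.250/2 = 0.1250.
Expected number = 0.1250 × 200 = 25.00 ≈ 25.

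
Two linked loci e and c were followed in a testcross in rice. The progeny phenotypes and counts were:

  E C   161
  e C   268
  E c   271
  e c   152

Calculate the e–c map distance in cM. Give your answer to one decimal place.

36.7 cM

The two most frequent classes, E c (271) and e C (268), are the parental types, so the F1 was E c / e C.
The recombinant classes are E C and e c: 161 + 152 = 313.
Recombination frequency = 313/852 = 0.3674 ≈ 36.7%, i.e. 36.7 cM.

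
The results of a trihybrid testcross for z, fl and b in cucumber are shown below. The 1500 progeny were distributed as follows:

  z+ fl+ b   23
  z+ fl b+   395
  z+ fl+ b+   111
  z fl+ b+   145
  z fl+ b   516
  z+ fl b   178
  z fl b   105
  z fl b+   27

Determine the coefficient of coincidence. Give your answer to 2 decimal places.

The two most frequent reciprocal classes, z fl+ b and z+ fl b+, are the parental types, so the F1 was z fl+ b / z+ fl b+.
The two rarest classes, z+ fl+ b and z fl b+, are the double crossovers. Comparing them with the parentals, only the z allele has switched, so z is the middle locus and the order is b – z – fl.
b–z: (323 + 50)/1500 = 0.2487; z–fl: (216 + 50)/1500 = 0.1773.
Expected DCO frequency = 0.2487 × 0.1773 ≈ 0.04409; observed = 50/1500 ≈ 0.03333.
Coefficient of coincidence = 0.03333/0.04409 ≈ 0.76.

0.76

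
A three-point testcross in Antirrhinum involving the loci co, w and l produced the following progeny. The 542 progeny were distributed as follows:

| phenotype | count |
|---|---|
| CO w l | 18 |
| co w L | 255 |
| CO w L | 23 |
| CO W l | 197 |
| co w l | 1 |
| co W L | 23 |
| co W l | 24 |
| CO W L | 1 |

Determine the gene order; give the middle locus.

The two most frequent reciprocal classes, co w L and CO W l, are the parental types, so the F1 was co w L / CO W l.
The two rarest classes, co w l and CO W L, are the double crossovers. Comparing them with the parentals, only the l allele has switched, so l is the middle locus and the order is w – l – co.

l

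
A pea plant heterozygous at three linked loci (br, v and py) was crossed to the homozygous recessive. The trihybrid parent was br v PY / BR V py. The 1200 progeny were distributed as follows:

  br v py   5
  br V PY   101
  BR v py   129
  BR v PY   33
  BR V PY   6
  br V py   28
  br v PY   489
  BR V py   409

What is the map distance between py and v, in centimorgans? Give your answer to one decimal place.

20.1 centimorgans

The two rarest classes, br v py and BR V PY, are the double crossovers. Comparing them with the parentals, only the py allele has switched, so py is the middle locus and the order is br – py – v.
Crossovers in the py–v interval produce the single-crossover classes br V PY and BR v py (101 + 129 = 230) plus the double crossovers (11).
RF(py–v) = (230 + 11) / 1200 = 241/1200 = 0.2008 → 20.1 centimorgans.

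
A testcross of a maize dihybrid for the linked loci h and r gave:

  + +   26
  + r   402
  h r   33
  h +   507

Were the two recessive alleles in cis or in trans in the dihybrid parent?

trans

The two most frequent classes are + r (402) and h + (507); these are the parental (non-recombinant) types.
So the F1 carried + r on one chromosome and h + on the other — the recessive alleles are on opposite chromosomes (trans / repulsion).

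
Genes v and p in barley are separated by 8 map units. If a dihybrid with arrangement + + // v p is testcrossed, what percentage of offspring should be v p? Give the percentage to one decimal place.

46.0%

A map distance of 8 map units corresponds to a recombination frequency of 0.080.
The F1 is + + / v p, so v p is a parental gamete class with expected frequency (1 − r)/2 = 0.920/2 = 0.4600.
That is 0.4600 = 46.0% of the progeny.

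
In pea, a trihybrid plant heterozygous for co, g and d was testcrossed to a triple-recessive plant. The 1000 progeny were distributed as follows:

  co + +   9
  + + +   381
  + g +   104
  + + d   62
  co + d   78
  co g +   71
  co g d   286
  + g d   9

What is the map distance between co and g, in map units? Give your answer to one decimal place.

20.0 map units

The two most frequent reciprocal classes, + + + and co g d, are the parental types, so the F1 was + + + / co g d.
The two rarest classes, co + + and + g d, are the double crossovers. Comparing them with the parentals, only the co allele has switched, so co is the middle locus and the order is g – co – d.
Crossovers in the g–co interval produce the single-crossover classes + g + and co + d (104 + 78 = 182) plus the double crossovers (18).
RF(g–co) = (182 + 18) / 1000 = 200/1000 = 0.2000 → 20.0 map units.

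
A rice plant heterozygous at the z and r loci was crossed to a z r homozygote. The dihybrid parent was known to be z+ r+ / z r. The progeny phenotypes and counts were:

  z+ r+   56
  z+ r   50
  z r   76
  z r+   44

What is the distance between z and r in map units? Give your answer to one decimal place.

The recombinant classes are z+ r and z r+: 50 + 44 = 94.
Recombination frequency = 94/226 = 0.4159 ≈ 41.6%, i.e. 41.6 map units.

41.6 map units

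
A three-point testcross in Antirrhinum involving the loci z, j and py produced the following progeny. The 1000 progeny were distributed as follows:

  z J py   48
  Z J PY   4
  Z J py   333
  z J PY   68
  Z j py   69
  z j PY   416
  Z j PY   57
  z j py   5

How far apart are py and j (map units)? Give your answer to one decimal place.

The two most frequent reciprocal classes, z j PY and Z J py, are the parental types, so the F1 was z j PY / Z J py.
The two rarest classes, z j py and Z J PY, are the double crossovers. Comparing them with the parentals, only the py allele has switched, so py is the middle locus and the order is z – py – j.
Crossovers in the py–j interval produce the single-crossover classes z J PY and Z j py (68 + 69 = 137) plus the double crossovers (9).
RF(py–j) = (137 + 9) / 1000 = 146/1000 = 0.1460 → 14.6 map units.

14.6 map units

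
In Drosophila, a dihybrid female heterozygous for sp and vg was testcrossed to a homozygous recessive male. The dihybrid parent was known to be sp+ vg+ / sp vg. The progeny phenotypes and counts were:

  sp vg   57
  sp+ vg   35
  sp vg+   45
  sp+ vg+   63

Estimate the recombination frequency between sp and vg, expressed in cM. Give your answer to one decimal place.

The recombinant classes are sp+ vg and sp vg+: 35 + 45 = 80.
Recombination frequency = 80/200 = 0.4000 ≈ 40.0%, i.e. 40.0 cM.

40.0 cM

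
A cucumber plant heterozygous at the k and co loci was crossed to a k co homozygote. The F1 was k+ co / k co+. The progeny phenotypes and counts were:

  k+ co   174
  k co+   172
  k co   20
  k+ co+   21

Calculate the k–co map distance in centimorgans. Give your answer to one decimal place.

The recombinant classes are k+ co+ and k co: 21 + 20 = 41.
Recombination frequency = 41/387 = 0.1059 ≈ 10.6%, i.e. 10.6 centimorgans.

10.6 centimorgans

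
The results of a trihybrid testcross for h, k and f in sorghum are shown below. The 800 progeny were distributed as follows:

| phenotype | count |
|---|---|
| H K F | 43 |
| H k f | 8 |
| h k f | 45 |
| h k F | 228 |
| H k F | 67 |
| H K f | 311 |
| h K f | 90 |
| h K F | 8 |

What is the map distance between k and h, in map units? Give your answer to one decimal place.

21.6 map units

The two most frequent reciprocal classes, h k F and H K f, are the parental types, so the F1 was h k F / H K f.
The two rarest classes, h K F and H k f, are the double crossovers. Comparing them with the parentals, only the k allele has switched, so k is the middle locus and the order is h – k – f.
Crossovers in the h–k interval produce the single-crossover classes H k F and h K f (67 + 90 = 157) plus the double crossovers (16).
RF(h–k) = (157 + 16) / 800 = 173/800 = 0.2162 → 21.6 map units.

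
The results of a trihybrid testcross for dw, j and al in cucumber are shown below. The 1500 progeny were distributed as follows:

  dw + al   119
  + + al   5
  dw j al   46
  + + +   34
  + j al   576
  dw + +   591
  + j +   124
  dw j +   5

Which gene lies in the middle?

j

The two most frequent reciprocal classes, dw + + and + j al, are the parental types, so the F1 was dw + + / + j al.
The two rarest classes, dw j + and + + al, are the double crossovers. Comparing them with the parentals, only the j allele has switched, so j is the middle locus and the order is al – j – dw.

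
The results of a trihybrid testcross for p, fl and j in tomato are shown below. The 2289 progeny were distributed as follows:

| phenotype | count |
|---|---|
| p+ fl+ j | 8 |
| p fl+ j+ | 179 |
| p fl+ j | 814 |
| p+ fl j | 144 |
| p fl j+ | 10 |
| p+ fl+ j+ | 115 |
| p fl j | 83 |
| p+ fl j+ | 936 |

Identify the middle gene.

p

The two most frequent reciprocal classes, p fl+ j and p+ fl j+, are the parental types, so the F1 was p fl+ j / p+ fl j+.
The two rarest classes, p+ fl+ j and p fl j+, are the double crossovers. Comparing them with the parentals, only the p allele has switched, so p is the middle locus and the order is fl – p – j.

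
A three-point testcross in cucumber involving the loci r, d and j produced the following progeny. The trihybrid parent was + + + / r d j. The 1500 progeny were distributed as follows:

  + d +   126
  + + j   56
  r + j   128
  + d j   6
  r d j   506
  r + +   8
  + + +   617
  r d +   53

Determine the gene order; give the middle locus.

r

The two rarest classes, r + + and + d j, are the double crossovers. Comparing them with the parentals, only the r allele has switched, so r is the middle locus and the order is j – r – d.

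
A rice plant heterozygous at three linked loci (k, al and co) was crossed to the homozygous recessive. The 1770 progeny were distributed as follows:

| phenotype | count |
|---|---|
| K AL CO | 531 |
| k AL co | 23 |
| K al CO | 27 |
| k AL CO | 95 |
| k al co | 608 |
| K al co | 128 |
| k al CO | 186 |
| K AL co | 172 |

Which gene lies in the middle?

The two most frequent reciprocal classes, K AL CO and k al co, are the parental types, so the F1 was K AL CO / k al co.
The two rarest classes, K al CO and k AL co, are the double crossovers. Comparing them with the parentals, only the al allele has switched, so al is the middle locus and the order is k – al – co.

al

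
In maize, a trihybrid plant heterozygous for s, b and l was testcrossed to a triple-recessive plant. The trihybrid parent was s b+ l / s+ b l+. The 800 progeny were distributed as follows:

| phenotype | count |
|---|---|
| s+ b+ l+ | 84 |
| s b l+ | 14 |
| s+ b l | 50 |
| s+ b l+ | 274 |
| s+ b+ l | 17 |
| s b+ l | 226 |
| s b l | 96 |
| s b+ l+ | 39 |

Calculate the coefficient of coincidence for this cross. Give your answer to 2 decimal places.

0.98

The two rarest classes, s+ b+ l and s b l+, are the double crossovers. Comparing them with the parentals, only the s allele has switched, so s is the middle locus and the order is l – s – b.
l–s: (89 + 31)/800 = 0.1500; s–b: (180 + 31)/800 = 0.2637.
Expected DCO frequency = 0.1500 × 0.2637 ≈ 0.03955; observed = 31/800 ≈ 0.03875.
Coefficient of coincidence = 0.03875/0.03955 ≈ 0.98.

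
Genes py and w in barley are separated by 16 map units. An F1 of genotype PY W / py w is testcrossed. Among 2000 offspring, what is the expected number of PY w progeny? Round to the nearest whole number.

A map distance of 16 map units corresponds to a recombination frequency of 0.160.
The F1 is PY W / py w, so PY w is a recombinant gamete class with expected frequency r/2 = 0.160/2 = 0.0800.
Expected number = 0.0800 × 2000 = 160.00 ≈ 160.

160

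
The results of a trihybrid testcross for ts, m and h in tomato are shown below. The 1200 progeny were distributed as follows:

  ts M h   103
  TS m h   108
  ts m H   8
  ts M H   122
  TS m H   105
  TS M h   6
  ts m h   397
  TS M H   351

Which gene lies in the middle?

h

The two most frequent reciprocal classes, ts m h and TS M H, are the parental types, so the F1 was ts m h / TS M H.
The two rarest classes, ts m H and TS M h, are the double crossovers. Comparing them with the parentals, only the h allele has switched, so h is the middle locus and the order is ts – h – m.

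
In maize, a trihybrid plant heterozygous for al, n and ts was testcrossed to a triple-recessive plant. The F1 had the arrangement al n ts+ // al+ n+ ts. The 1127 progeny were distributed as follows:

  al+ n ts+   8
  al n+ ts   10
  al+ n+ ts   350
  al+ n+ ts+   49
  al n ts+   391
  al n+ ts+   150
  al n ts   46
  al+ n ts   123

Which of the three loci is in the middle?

al

The two rarest classes, al+ n ts+ and al n+ ts, are the double crossovers. Comparing them with the parentals, only the al allele has switched, so al is the middle locus and the order is ts – al – n.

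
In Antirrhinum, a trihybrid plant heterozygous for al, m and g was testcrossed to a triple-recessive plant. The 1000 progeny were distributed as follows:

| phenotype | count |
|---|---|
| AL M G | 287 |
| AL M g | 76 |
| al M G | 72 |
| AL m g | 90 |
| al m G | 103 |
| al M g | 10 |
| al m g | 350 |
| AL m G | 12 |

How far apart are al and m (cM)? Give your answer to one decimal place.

18.4 cM

The two most frequent reciprocal classes, al m g and AL M G, are the parental types, so the F1 was al m g / AL M G.
The two rarest classes, al M g and AL m G, are the double crossovers. Comparing them with the parentals, only the m allele has switched, so m is the middle locus and the order is g – m – al.
Crossovers in the m–al interval produce the single-crossover classes AL m g and al M G (90 + 72 = 162) plus the double crossovers (22).
RF(m–al) = (162 + 22) / 1000 = 184/1000 = 0.1840 → 18.4 cM.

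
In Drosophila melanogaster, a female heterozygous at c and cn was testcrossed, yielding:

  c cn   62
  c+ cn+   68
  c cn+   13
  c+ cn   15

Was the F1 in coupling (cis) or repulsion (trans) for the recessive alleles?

The two most frequent classes are c+ cn+ (68) and c cn (62); these are the parental (non-recombinant) types.
So the F1 carried c+ cn+ on one chromosome and c cn on the other — the recessive alleles are on the same chromosome (cis / coupling).

cis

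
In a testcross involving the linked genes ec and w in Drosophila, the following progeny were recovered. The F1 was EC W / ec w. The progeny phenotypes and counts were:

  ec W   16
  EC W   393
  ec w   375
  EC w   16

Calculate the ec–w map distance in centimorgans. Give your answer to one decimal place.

4.0 centimorgans

The recombinant classes are EC w and ec W: 16 + 16 = 32.
Recombination frequency = 32/800 = 0.0400 ≈ 4.0%, i.e. 4.0 centimorgans.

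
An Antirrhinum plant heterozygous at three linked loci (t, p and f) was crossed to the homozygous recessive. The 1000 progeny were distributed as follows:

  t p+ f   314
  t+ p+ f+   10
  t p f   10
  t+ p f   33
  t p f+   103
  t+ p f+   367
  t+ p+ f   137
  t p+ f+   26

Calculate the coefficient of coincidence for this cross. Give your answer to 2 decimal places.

The two most frequent reciprocal classes, t+ p f+ and t p+ f, are the parental types, so the F1 was t+ p f+ / t p+ f.
The two rarest classes, t+ p+ f+ and t p f, are the double crossovers. Comparing them with the parentals, only the p allele has switched, so p is the middle locus and the order is f – p – t.
f–p: (59 + 20)/1000 = 0.0790; p–t: (240 + 20)/1000 = 0.2600.
Expected DCO frequency = 0.0790 × 0.2600 ≈ 0.02054; observed = 20/1000 ≈ 0.02000.
Coefficient of coincidence = 0.02000/0.02054 ≈ 0.97.

0.97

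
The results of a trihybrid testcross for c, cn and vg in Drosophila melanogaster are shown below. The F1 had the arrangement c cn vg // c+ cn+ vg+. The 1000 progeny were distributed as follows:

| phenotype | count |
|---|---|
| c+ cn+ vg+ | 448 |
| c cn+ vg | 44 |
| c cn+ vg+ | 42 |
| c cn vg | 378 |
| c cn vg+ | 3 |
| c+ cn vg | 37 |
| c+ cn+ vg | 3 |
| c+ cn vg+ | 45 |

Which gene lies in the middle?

vg

The two rarest classes, c cn vg+ and c+ cn+ vg, are the double crossovers. Comparing them with the parentals, only the vg allele has switched, so vg is the middle locus and the order is cn – vg – c.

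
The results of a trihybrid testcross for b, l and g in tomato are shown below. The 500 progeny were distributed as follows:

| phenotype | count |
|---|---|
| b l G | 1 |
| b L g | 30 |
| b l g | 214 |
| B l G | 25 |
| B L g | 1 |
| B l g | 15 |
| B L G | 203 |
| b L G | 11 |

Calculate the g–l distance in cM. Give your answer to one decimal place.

The two most frequent reciprocal classes, B L G and b l g, are the parental types, so the F1 was B L G / b l g.
The two rarest classes, B L g and b l G, are the double crossovers. Comparing them with the parentals, only the g allele has switched, so g is the middle locus and the order is b – g – l.
Crossovers in the g–l interval produce the single-crossover classes B l G and b L g (25 + 30 = 55) plus the double crossovers (2).
RF(g–l) = (55 + 2) / 500 = 57/500 = 0.1140 → 11.4 cM.

11.4 cM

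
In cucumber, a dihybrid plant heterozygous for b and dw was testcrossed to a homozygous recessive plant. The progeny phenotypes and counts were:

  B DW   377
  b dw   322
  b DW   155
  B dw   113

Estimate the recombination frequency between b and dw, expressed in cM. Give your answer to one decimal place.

The two most frequent classes, B DW (377) and b dw (322), are the parental types, so the F1 was B DW / b dw.
The recombinant classes are B dw and b DW: 113 + 155 = 268.
Recombination frequency = 268/967 = 0.2771 ≈ 27.7%, i.e. 27.7 cM.

27.7 cM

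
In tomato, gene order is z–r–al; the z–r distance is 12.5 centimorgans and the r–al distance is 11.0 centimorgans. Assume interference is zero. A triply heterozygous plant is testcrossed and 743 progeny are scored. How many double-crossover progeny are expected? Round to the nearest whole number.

10

Map distances give recombination frequencies of 0.125 and 0.110 for the two intervals.
With no interference, expected double-crossover frequency = 0.125 × 0.110 = 0.01375.
Expected number = 0.01375 × 743 = 10.22 ≈ 10.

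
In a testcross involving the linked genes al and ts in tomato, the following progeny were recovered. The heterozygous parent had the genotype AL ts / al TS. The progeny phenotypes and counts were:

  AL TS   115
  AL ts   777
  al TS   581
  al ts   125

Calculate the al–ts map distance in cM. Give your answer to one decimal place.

The recombinant classes are AL TS and al ts: 115 + 125 = 240.
Recombination frequency = 240/1598 = 0.1502 ≈ 15.0%, i.e. 15.0 cM.

15.0 cM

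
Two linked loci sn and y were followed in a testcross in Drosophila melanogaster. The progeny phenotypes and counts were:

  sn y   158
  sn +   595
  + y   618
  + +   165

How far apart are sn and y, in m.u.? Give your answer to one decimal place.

The two most frequent classes, + y (618) and sn + (595), are the parental types, so the F1 was + y / sn +.
The recombinant classes are + + and sn y: 165 + 158 = 323.
Recombination frequency = 323/1536 = 0.2103 ≈ 21.0%, i.e. 21.0 m.u.

21.0 m.u.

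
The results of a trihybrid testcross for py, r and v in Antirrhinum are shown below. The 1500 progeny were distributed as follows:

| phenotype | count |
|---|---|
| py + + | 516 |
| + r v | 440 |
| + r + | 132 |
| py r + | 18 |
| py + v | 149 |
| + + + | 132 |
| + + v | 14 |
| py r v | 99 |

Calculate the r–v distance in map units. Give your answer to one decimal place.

The two most frequent reciprocal classes, + r v and py + +, are the parental types, so the F1 was + r v / py + +.
The two rarest classes, + + v and py r +, are the double crossovers. Comparing them with the parentals, only the r allele has switched, so r is the middle locus and the order is v – r – py.
Crossovers in the v–r interval produce the single-crossover classes + r + and py + v (132 + 149 = 281) plus the double crossovers (32).
RF(v–r) = (281 + 32) / 1500 = 313/1500 = 0.2087 → 20.9 map units.

20.9 map units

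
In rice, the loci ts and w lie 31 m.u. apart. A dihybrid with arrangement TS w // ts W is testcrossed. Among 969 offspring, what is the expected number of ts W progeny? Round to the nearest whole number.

334

A map distance of 31 m.u. corresponds to a recombination frequency of 0.310.
The F1 is TS w / ts W, so ts W is a parental gamete class with expected frequency (1 − r)/2 = 0.690/2 = 0.3450.
Expected number = 0.3450 × 969 = 334.30 ≈ 334.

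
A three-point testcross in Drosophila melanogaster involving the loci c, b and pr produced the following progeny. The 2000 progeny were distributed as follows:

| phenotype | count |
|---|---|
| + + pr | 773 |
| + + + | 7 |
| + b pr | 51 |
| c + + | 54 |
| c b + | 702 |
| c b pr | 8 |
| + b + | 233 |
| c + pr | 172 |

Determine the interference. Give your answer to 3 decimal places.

0.405

The two most frequent reciprocal classes, c b + and + + pr, are the parental types, so the F1 was c b + / + + pr.
The two rarest classes, c b pr and + + +, are the double crossovers. Comparing them with the parentals, only the pr allele has switched, so pr is the middle locus and the order is c – pr – b.
c–pr: (405 + 15)/2000 = 0.2100; pr–b: (105 + 15)/2000 = 0.0600.
Expected DCO frequency = 0.2100 × 0.0600 ≈ 0.01260; observed = 15/2000 ≈ 0.00750.
Coefficient of coincidence = 0.00750/0.01260 ≈ 0.595; interference = 1 − 0.595 = 0.405.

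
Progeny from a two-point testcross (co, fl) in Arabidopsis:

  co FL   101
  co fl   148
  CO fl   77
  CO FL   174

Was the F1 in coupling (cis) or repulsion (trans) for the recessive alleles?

The two most frequent classes are CO FL (174) and co fl (148); these are the parental (non-recombinant) types.
So the F1 carried CO FL on one chromosome and co fl on the other — the recessive alleles are on the same chromosome (cis / coupling).

cis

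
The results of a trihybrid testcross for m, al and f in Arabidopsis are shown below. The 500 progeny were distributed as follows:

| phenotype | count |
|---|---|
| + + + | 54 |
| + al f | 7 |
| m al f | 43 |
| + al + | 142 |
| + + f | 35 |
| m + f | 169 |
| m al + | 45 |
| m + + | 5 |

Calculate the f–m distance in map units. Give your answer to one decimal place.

18.4 map units

The two most frequent reciprocal classes, + al + and m + f, are the parental types, so the F1 was + al + / m + f.
The two rarest classes, + al f and m + +, are the double crossovers. Comparing them with the parentals, only the f allele has switched, so f is the middle locus and the order is m – f – al.
Crossovers in the m–f interval produce the single-crossover classes m al + and + + f (45 + 35 = 80) plus the double crossovers (12).
RF(m–f) = (80 + 12) / 500 = 92/500 = 0.1840 → 18.4 map units.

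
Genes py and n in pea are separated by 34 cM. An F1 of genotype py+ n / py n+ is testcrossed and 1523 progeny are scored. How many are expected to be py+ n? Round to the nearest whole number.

A map distance of 34 cM corresponds to a recombination frequency of 0.340.
The F1 is py+ n / py n+, so py+ n is a parental gamete class with expected frequency (1 − r)/2 = 0.660/2 = 0.3300.
Expected number = 0.3300 × 1523 = 502.59 ≈ 503.

503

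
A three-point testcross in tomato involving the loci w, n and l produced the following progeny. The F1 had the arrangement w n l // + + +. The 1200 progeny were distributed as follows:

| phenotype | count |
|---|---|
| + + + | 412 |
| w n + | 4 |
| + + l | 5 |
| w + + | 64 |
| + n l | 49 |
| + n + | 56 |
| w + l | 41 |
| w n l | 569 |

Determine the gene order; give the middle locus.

The two rarest classes, w n + and + + l, are the double crossovers. Comparing them with the parentals, only the l allele has switched, so l is the middle locus and the order is w – l – n.

l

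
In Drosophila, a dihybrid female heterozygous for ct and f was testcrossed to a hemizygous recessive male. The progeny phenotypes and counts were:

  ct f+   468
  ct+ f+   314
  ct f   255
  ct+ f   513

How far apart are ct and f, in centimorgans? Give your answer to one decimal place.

36.7 centimorgans

The two most frequent classes, ct+ f (513) and ct f+ (468), are the parental types, so the F1 was ct+ f / ct f+.
The recombinant classes are ct+ f+ and ct f: 314 + 255 = 569.
Recombination frequency = 569/1550 = 0.3671 ≈ 36.7%, i.e. 36.7 centimorgans.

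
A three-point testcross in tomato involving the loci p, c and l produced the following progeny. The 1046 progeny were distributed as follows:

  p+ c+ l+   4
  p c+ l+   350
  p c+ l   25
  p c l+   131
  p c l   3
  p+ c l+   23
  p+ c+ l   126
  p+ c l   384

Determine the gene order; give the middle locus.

p

The two most frequent reciprocal classes, p+ c l and p c+ l+, are the parental types, so the F1 was p+ c l / p c+ l+.
The two rarest classes, p c l and p+ c+ l+, are the double crossovers. Comparing them with the parentals, only the p allele has switched, so p is the middle locus and the order is l – p – c.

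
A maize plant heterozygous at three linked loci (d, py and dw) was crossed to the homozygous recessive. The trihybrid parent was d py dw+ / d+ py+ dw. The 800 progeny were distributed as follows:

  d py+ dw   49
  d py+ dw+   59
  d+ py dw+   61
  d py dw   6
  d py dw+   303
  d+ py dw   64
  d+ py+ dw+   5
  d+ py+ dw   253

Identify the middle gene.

The two rarest classes, d py dw and d+ py+ dw+, are the double crossovers. Comparing them with the parentals, only the dw allele has switched, so dw is the middle locus and the order is py – dw – d.

dw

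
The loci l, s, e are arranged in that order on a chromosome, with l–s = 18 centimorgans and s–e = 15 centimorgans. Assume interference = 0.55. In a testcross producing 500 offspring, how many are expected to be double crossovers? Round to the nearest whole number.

6

Map distances give recombination frequencies of 0.180 and 0.150 for the two intervals.
With interference 0.55 (so coincidence = 0.45), expected double-crossover frequency = 0.180 × 0.150 × 0.45 = 0.01215.
Expected number = 0.01215 × 500 = 6.07 ≈ 6.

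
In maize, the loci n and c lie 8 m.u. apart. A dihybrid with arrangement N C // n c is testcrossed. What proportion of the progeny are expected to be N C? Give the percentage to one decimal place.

A map distance of 8 m.u. corresponds to a recombination frequency of 0.080.
The F1 is N C / n c, so N C is a parental gamete class with expected frequency (1 − r)/2 = 0.920/2 = 0.4600.
That is 0.4600 = 46.0% of the progeny.

46.0%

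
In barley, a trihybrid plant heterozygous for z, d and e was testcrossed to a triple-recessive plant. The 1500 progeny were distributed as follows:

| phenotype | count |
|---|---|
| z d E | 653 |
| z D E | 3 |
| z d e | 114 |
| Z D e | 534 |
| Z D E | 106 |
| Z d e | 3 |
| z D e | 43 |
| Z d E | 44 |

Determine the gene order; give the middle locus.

d

The two most frequent reciprocal classes, Z D e and z d E, are the parental types, so the F1 was Z D e / z d E.
The two rarest classes, Z d e and z D E, are the double crossovers. Comparing them with the parentals, only the d allele has switched, so d is the middle locus and the order is z – d – e.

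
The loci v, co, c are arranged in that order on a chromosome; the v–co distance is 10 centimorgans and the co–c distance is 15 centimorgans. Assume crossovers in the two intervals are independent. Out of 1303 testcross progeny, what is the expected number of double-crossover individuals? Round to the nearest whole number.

20

Map distances give recombination frequencies of 0.100 and 0.150 for the two intervals.
With no interference, expected double-crossover frequency = 0.100 × 0.150 = 0.01500.
Expected number = 0.01500 × 1303 = 19.54 ≈ 20.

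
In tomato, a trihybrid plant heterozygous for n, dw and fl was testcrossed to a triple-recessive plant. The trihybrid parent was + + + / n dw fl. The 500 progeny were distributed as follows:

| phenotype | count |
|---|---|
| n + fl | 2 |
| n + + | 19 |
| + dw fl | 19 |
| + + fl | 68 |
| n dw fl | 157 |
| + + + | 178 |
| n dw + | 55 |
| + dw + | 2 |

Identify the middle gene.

dw

The two rarest classes, + dw + and n + fl, are the double crossovers. Comparing them with the parentals, only the dw allele has switched, so dw is the middle locus and the order is fl – dw – n.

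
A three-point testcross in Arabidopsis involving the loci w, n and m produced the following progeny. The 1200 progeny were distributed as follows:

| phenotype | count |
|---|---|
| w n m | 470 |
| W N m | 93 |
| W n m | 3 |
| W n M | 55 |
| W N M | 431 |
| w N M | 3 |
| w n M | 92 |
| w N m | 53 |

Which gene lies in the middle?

The two most frequent reciprocal classes, w n m and W N M, are the parental types, so the F1 was w n m / W N M.
The two rarest classes, W n m and w N M, are the double crossovers. Comparing them with the parentals, only the w allele has switched, so w is the middle locus and the order is m – w – n.

w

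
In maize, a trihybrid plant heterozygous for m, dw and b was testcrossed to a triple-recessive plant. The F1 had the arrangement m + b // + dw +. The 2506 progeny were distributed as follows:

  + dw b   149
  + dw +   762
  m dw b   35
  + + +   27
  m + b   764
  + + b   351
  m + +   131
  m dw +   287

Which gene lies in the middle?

dw

The two rarest classes, m dw b and + + +, are the double crossovers. Comparing them with the parentals, only the dw allele has switched, so dw is the middle locus and the order is m – dw – b.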